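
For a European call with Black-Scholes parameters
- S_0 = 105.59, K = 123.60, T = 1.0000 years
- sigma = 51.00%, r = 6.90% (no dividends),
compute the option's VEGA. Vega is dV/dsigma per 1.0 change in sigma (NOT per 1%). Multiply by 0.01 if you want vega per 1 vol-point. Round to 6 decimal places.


Answer: Vega = 41.984660

Derivation:
d1 = 0.0814963231; d2 = -0.4285036769
phi(d1) = 0.3976196601; exp(-qT) = 1.0000000000; exp(-rT) = 0.9333266801
Vega = S * exp(-qT) * phi(d1) * sqrt(T) = 105.5900 * 1.0000000000 * 0.3976196601 * 1.0000000000 = 41.984660


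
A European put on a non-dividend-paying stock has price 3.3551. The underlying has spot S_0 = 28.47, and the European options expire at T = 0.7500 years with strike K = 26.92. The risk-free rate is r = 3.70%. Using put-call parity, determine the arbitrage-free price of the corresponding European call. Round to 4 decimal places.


Answer: Call price = 5.6419

Derivation:
Put-call parity: C - P = S_0 * exp(-qT) - K * exp(-rT).
S_0 * exp(-qT) = 28.4700 * 1.00000000 = 28.47000000
K * exp(-rT) = 26.9200 * 0.97263149 = 26.18323983
C = P + S*exp(-qT) - K*exp(-rT)
C = 3.3551 + 28.47000000 - 26.18323983 = 5.6419


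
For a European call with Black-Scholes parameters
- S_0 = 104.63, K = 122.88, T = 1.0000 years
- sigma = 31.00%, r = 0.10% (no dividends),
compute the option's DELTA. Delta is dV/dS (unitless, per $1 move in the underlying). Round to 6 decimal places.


d1 = -0.3604127484; d2 = -0.6704127484
phi(d1) = 0.3738550185; exp(-qT) = 1.0000000000; exp(-rT) = 0.9990004998
N(d1) = 0.3592692472
Delta = exp(-qT) * N(d1) = 1.0000000000 * 0.3592692472 = 0.359269

Answer: Delta = 0.359269


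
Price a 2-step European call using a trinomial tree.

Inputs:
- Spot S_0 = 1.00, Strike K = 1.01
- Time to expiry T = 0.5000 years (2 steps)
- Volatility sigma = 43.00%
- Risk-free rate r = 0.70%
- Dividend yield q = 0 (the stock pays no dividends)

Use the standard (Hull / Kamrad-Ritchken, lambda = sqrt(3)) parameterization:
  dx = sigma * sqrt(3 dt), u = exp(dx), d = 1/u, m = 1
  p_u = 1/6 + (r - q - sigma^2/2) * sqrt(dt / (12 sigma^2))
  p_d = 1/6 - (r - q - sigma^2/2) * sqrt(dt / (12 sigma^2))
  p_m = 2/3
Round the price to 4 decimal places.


Answer: Price = V(0,0) = 0.1017

Derivation:
dt = T/N = 0.250000; dx = sigma*sqrt(3*dt) = 0.372391
u = exp(dx) = 1.451200; d = 1/u = 0.689085
p_u = 0.137984, p_m = 0.666667, p_d = 0.195350
Discount per step: exp(-r*dt) = 0.998252
Stock lattice S(k, j) with j the centered position index:
  k=0: S(0,+0) = 1.0000
  k=1: S(1,-1) = 0.6891; S(1,+0) = 1.0000; S(1,+1) = 1.4512
  k=2: S(2,-2) = 0.4748; S(2,-1) = 0.6891; S(2,+0) = 1.0000; S(2,+1) = 1.4512; S(2,+2) = 2.1060
Terminal payoffs V(N, j) = max(S_T - K, 0):
  V(2,-2) = 0.000000; V(2,-1) = 0.000000; V(2,+0) = 0.000000; V(2,+1) = 0.441200; V(2,+2) = 1.095982
Backward induction: V(k, j) = exp(-r*dt) * [p_u * V(k+1, j+1) + p_m * V(k+1, j) + p_d * V(k+1, j-1)]
  V(1,-1) = exp(-r*dt) * [p_u*0.000000 + p_m*0.000000 + p_d*0.000000] = 0.000000
  V(1,+0) = exp(-r*dt) * [p_u*0.441200 + p_m*0.000000 + p_d*0.000000] = 0.060772
  V(1,+1) = exp(-r*dt) * [p_u*1.095982 + p_m*0.441200 + p_d*0.000000] = 0.444582
  V(0,+0) = exp(-r*dt) * [p_u*0.444582 + p_m*0.060772 + p_d*0.000000] = 0.101682


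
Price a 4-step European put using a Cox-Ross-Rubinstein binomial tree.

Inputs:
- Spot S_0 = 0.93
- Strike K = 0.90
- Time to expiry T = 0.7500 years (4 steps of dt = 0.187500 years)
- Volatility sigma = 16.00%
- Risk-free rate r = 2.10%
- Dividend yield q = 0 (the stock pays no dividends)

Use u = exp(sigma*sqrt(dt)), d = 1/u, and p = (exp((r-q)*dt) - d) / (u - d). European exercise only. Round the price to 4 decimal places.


dt = T/N = 0.187500
u = exp(sigma*sqrt(dt)) = 1.071738; d = 1/u = 0.933063
p = (exp((r-q)*dt) - d) / (u - d) = 0.511136
Discount per step: exp(-r*dt) = 0.996070
Stock lattice S(k, i) with i counting down-moves:
  k=0: S(0,0) = 0.9300
  k=1: S(1,0) = 0.9967; S(1,1) = 0.8677
  k=2: S(2,0) = 1.0682; S(2,1) = 0.9300; S(2,2) = 0.8097
  k=3: S(3,0) = 1.1449; S(3,1) = 0.9967; S(3,2) = 0.8677; S(3,3) = 0.7555
  k=4: S(4,0) = 1.2270; S(4,1) = 1.0682; S(4,2) = 0.9300; S(4,3) = 0.8097; S(4,4) = 0.7049
Terminal payoffs V(N, i) = max(K - S_T, 0):
  V(4,0) = 0.000000; V(4,1) = 0.000000; V(4,2) = 0.000000; V(4,3) = 0.090335; V(4,4) = 0.195100
Backward induction: V(k, i) = exp(-r*dt) * [p * V(k+1, i) + (1-p) * V(k+1, i+1)].
  V(3,0) = exp(-r*dt) * [p*0.000000 + (1-p)*0.000000] = 0.000000
  V(3,1) = exp(-r*dt) * [p*0.000000 + (1-p)*0.000000] = 0.000000
  V(3,2) = exp(-r*dt) * [p*0.000000 + (1-p)*0.090335] = 0.043988
  V(3,3) = exp(-r*dt) * [p*0.090335 + (1-p)*0.195100] = 0.140994
  V(2,0) = exp(-r*dt) * [p*0.000000 + (1-p)*0.000000] = 0.000000
  V(2,1) = exp(-r*dt) * [p*0.000000 + (1-p)*0.043988] = 0.021420
  V(2,2) = exp(-r*dt) * [p*0.043988 + (1-p)*0.140994] = 0.091052
  V(1,0) = exp(-r*dt) * [p*0.000000 + (1-p)*0.021420] = 0.010430
  V(1,1) = exp(-r*dt) * [p*0.021420 + (1-p)*0.091052] = 0.055242
  V(0,0) = exp(-r*dt) * [p*0.010430 + (1-p)*0.055242] = 0.032210

Answer: Price = V(0,0) = 0.0322


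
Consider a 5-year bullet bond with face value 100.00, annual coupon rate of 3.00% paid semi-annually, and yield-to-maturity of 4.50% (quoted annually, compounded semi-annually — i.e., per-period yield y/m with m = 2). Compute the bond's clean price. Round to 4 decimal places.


Coupon per period c = face * coupon_rate / m = 1.500000
Periods per year m = 2; per-period yield y/m = 0.022500
Number of cashflows N = 10
Cashflows (t years, CF_t, discount factor 1/(1+y/m)^(m*t), PV):
  t = 0.5000: CF_t = 1.500000, DF = 0.977995, PV = 1.466993
  t = 1.0000: CF_t = 1.500000, DF = 0.956474, PV = 1.434712
  t = 1.5000: CF_t = 1.500000, DF = 0.935427, PV = 1.403141
  t = 2.0000: CF_t = 1.500000, DF = 0.914843, PV = 1.372265
  t = 2.5000: CF_t = 1.500000, DF = 0.894712, PV = 1.342068
  t = 3.0000: CF_t = 1.500000, DF = 0.875024, PV = 1.312536
  t = 3.5000: CF_t = 1.500000, DF = 0.855769, PV = 1.283654
  t = 4.0000: CF_t = 1.500000, DF = 0.836938, PV = 1.255408
  t = 4.5000: CF_t = 1.500000, DF = 0.818522, PV = 1.227782
  t = 5.0000: CF_t = 101.500000, DF = 0.800510, PV = 81.251778
Price P = sum_t PV_t = 93.350338

Answer: Price = 93.3503


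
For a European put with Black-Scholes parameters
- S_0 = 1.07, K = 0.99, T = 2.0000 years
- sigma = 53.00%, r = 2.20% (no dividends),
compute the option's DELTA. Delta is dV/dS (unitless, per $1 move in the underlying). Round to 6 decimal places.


Answer: Delta = -0.295583

Derivation:
d1 = 0.5371463075; d2 = -0.2123868805
phi(d1) = 0.3453483673; exp(-qT) = 1.0000000000; exp(-rT) = 0.9569539575
N(-d1) = 0.2955832780
Delta = -exp(-qT) * N(-d1) = -1.0000000000 * 0.2955832780 = -0.295583


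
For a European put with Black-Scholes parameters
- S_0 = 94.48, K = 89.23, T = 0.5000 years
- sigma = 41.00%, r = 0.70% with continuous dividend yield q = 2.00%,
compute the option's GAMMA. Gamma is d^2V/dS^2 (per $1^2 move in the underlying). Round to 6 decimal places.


d1 = 0.3197359777; d2 = 0.0298221974
phi(d1) = 0.3790625375; exp(-qT) = 0.9900498337; exp(-rT) = 0.9965061179
Gamma = exp(-qT) * phi(d1) / (S * sigma * sqrt(T)) = 0.9900498337 * 0.3790625375 / (94.4800 * 0.4100 * 0.7071067812) = 0.013701

Answer: Gamma = 0.013701


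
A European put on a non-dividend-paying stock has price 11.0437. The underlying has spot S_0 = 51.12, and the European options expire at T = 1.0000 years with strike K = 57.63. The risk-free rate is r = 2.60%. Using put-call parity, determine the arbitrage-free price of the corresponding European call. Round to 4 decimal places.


Put-call parity: C - P = S_0 * exp(-qT) - K * exp(-rT).
S_0 * exp(-qT) = 51.1200 * 1.00000000 = 51.12000000
K * exp(-rT) = 57.6300 * 0.97433509 = 56.15093121
C = P + S*exp(-qT) - K*exp(-rT)
C = 11.0437 + 51.12000000 - 56.15093121 = 6.0128

Answer: Call price = 6.0128


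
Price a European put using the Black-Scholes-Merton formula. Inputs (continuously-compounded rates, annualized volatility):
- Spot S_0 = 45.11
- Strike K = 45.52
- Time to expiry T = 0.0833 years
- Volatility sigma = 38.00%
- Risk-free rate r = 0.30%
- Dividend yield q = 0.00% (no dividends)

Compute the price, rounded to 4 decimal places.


d1 = (ln(S/K) + (r - q + 0.5*sigma^2) * T) / (sigma * sqrt(T)) = -0.02538125
d2 = d1 - sigma * sqrt(T) = -0.13505586
exp(-rT) = 0.99975013; exp(-qT) = 1.00000000
P = K * exp(-rT) * N(-d2) - S_0 * exp(-qT) * N(-d1)
N(-d1) = 0.51012457; N(-d2) = 0.55371614
P = 45.5200 * 0.99975013 * 0.55371614 - 45.1100 * 1.00000000 * 0.51012457 = 2.1871

Answer: Price = 2.1871


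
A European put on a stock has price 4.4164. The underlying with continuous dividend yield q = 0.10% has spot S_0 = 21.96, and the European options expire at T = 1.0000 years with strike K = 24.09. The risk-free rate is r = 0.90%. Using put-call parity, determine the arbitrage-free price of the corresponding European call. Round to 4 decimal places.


Answer: Call price = 2.4803

Derivation:
Put-call parity: C - P = S_0 * exp(-qT) - K * exp(-rT).
S_0 * exp(-qT) = 21.9600 * 0.99900050 = 21.93805098
K * exp(-rT) = 24.0900 * 0.99104038 = 23.87416272
C = P + S*exp(-qT) - K*exp(-rT)
C = 4.4164 + 21.93805098 - 23.87416272 = 2.4803


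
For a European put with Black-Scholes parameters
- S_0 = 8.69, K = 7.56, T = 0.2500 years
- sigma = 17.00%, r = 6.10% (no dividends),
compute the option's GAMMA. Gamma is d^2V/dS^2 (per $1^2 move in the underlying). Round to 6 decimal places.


d1 = 1.8607558716; d2 = 1.7757558716
phi(d1) = 0.0706409877; exp(-qT) = 1.0000000000; exp(-rT) = 0.9848656924
Gamma = exp(-qT) * phi(d1) / (S * sigma * sqrt(T)) = 1.0000000000 * 0.0706409877 / (8.6900 * 0.1700 * 0.5000000000) = 0.095635

Answer: Gamma = 0.095635


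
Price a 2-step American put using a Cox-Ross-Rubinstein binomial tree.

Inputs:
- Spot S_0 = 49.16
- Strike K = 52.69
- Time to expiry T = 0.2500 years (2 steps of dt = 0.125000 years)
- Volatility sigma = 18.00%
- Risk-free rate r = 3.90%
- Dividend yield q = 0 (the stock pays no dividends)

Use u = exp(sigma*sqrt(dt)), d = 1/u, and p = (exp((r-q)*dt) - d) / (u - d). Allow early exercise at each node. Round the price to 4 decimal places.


dt = T/N = 0.125000
u = exp(sigma*sqrt(dt)) = 1.065708; d = 1/u = 0.938343
p = (exp((r-q)*dt) - d) / (u - d) = 0.522465
Discount per step: exp(-r*dt) = 0.995137
Stock lattice S(k, i) with i counting down-moves:
  k=0: S(0,0) = 49.1600
  k=1: S(1,0) = 52.3902; S(1,1) = 46.1289
  k=2: S(2,0) = 55.8327; S(2,1) = 49.1600; S(2,2) = 43.2848
Terminal payoffs V(N, i) = max(K - S_T, 0):
  V(2,0) = 0.000000; V(2,1) = 3.530000; V(2,2) = 9.405220
Backward induction: V(k, i) = exp(-r*dt) * [p * V(k+1, i) + (1-p) * V(k+1, i+1)]; then take max(V_cont, immediate exercise) for American.
  V(1,0) = exp(-r*dt) * [p*0.000000 + (1-p)*3.530000] = 1.677502; exercise = 0.299782; V(1,0) = max -> 1.677502
  V(1,1) = exp(-r*dt) * [p*3.530000 + (1-p)*9.405220] = 6.304814; exercise = 6.561053; V(1,1) = max -> 6.561053
  V(0,0) = exp(-r*dt) * [p*1.677502 + (1-p)*6.561053] = 3.990071; exercise = 3.530000; V(0,0) = max -> 3.990071

Answer: Price = V(0,0) = 3.9901


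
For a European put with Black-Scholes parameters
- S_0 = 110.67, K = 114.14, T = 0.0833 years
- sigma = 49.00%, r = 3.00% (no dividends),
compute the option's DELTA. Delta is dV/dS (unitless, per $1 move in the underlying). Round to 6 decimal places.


d1 = -0.1299213127; d2 = -0.2713438357
phi(d1) = 0.3955894662; exp(-qT) = 1.0000000000; exp(-rT) = 0.9975041199
N(-d1) = 0.5516856590
Delta = -exp(-qT) * N(-d1) = -1.0000000000 * 0.5516856590 = -0.551686

Answer: Delta = -0.551686


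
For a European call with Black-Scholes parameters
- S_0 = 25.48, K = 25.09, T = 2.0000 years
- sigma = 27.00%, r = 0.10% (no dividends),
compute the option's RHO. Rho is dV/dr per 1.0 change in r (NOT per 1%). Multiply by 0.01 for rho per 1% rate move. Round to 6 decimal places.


Answer: Rho = 22.147398

Derivation:
d1 = 0.2365520203; d2 = -0.1452856416
phi(d1) = 0.3879352005; exp(-qT) = 1.0000000000; exp(-rT) = 0.9980019987
N(d2) = 0.4422426754
Rho = K*T*exp(-rT)*N(d2) = 25.0900 * 2.0000 * 0.9980019987 * 0.4422426754 = 22.147398


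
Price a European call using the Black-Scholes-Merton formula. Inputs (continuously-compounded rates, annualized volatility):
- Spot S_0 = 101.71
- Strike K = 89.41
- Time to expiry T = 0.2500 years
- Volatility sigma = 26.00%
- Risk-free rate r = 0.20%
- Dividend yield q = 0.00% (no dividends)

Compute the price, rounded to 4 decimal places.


Answer: Price = 13.3851

Derivation:
d1 = (ln(S/K) + (r - q + 0.5*sigma^2) * T) / (sigma * sqrt(T)) = 1.06033149
d2 = d1 - sigma * sqrt(T) = 0.93033149
exp(-rT) = 0.99950012; exp(-qT) = 1.00000000
C = S_0 * exp(-qT) * N(d1) - K * exp(-rT) * N(d2)
N(d1) = 0.85550309; N(d2) = 0.82390026
C = 101.7100 * 1.00000000 * 0.85550309 - 89.4100 * 0.99950012 * 0.82390026 = 13.3851


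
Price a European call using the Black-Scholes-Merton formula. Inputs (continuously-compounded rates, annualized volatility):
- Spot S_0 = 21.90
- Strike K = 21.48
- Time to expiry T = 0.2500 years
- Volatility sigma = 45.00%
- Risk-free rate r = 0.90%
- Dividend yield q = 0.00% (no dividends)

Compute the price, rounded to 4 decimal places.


Answer: Price = 2.1837

Derivation:
d1 = (ln(S/K) + (r - q + 0.5*sigma^2) * T) / (sigma * sqrt(T)) = 0.20856385
d2 = d1 - sigma * sqrt(T) = -0.01643615
exp(-rT) = 0.99775253; exp(-qT) = 1.00000000
C = S_0 * exp(-qT) * N(d1) - K * exp(-rT) * N(d2)
N(d1) = 0.58260563; N(d2) = 0.49344322
C = 21.9000 * 1.00000000 * 0.58260563 - 21.4800 * 0.99775253 * 0.49344322 = 2.1837


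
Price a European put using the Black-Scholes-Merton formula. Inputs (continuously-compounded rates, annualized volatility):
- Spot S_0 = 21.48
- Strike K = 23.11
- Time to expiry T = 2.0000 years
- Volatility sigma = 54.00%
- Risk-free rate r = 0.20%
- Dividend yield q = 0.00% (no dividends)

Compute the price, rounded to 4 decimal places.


Answer: Price = 7.4119

Derivation:
d1 = (ln(S/K) + (r - q + 0.5*sigma^2) * T) / (sigma * sqrt(T)) = 0.29129767
d2 = d1 - sigma * sqrt(T) = -0.47237765
exp(-rT) = 0.99600799; exp(-qT) = 1.00000000
P = K * exp(-rT) * N(-d2) - S_0 * exp(-qT) * N(-d1)
N(-d1) = 0.38541183; N(-d2) = 0.68167137
P = 23.1100 * 0.99600799 * 0.68167137 - 21.4800 * 1.00000000 * 0.38541183 = 7.4119


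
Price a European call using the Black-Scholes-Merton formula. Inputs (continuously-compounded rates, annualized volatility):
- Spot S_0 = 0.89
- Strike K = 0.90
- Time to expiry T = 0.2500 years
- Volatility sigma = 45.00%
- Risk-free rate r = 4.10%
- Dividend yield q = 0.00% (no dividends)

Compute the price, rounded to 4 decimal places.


d1 = (ln(S/K) + (r - q + 0.5*sigma^2) * T) / (sigma * sqrt(T)) = 0.10839644
d2 = d1 - sigma * sqrt(T) = -0.11660356
exp(-rT) = 0.98980235; exp(-qT) = 1.00000000
C = S_0 * exp(-qT) * N(d1) - K * exp(-rT) * N(d2)
N(d1) = 0.54315939; N(d2) = 0.45358711
C = 0.8900 * 1.00000000 * 0.54315939 - 0.9000 * 0.98980235 * 0.45358711 = 0.0793

Answer: Price = 0.0793


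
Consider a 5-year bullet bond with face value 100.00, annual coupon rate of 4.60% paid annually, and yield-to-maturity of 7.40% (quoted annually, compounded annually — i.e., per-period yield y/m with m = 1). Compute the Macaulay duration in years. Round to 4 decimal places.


Coupon per period c = face * coupon_rate / m = 4.600000
Periods per year m = 1; per-period yield y/m = 0.074000
Number of cashflows N = 5
Cashflows (t years, CF_t, discount factor 1/(1+y/m)^(m*t), PV):
  t = 1.0000: CF_t = 4.600000, DF = 0.931099, PV = 4.283054
  t = 2.0000: CF_t = 4.600000, DF = 0.866945, PV = 3.987946
  t = 3.0000: CF_t = 4.600000, DF = 0.807211, PV = 3.713171
  t = 4.0000: CF_t = 4.600000, DF = 0.751593, PV = 3.457329
  t = 5.0000: CF_t = 104.600000, DF = 0.699808, PV = 73.199865
Price P = sum_t PV_t = 88.641365
Macaulay numerator sum_t t * PV_t:
  t * PV_t at t = 1.0000: 4.283054
  t * PV_t at t = 2.0000: 7.975892
  t * PV_t at t = 3.0000: 11.139514
  t * PV_t at t = 4.0000: 13.829316
  t * PV_t at t = 5.0000: 365.999323
Macaulay duration D = (sum_t t * PV_t) / P = 403.227099 / 88.641365 = 4.548972

Answer: Macaulay duration = 4.5490 years


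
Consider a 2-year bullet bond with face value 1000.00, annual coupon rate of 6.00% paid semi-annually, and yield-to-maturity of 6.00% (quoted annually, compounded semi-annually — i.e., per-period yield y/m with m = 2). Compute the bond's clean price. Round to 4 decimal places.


Answer: Price = 1000.0000

Derivation:
Coupon per period c = face * coupon_rate / m = 30.000000
Periods per year m = 2; per-period yield y/m = 0.030000
Number of cashflows N = 4
Cashflows (t years, CF_t, discount factor 1/(1+y/m)^(m*t), PV):
  t = 0.5000: CF_t = 30.000000, DF = 0.970874, PV = 29.126214
  t = 1.0000: CF_t = 30.000000, DF = 0.942596, PV = 28.277877
  t = 1.5000: CF_t = 30.000000, DF = 0.915142, PV = 27.454250
  t = 2.0000: CF_t = 1030.000000, DF = 0.888487, PV = 915.141659
Price P = sum_t PV_t = 1000.000000


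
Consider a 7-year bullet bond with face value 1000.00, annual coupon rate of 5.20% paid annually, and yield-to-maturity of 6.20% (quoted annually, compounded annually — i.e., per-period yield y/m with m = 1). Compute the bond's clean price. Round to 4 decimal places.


Answer: Price = 944.5708

Derivation:
Coupon per period c = face * coupon_rate / m = 52.000000
Periods per year m = 1; per-period yield y/m = 0.062000
Number of cashflows N = 7
Cashflows (t years, CF_t, discount factor 1/(1+y/m)^(m*t), PV):
  t = 1.0000: CF_t = 52.000000, DF = 0.941620, PV = 48.964218
  t = 2.0000: CF_t = 52.000000, DF = 0.886647, PV = 46.105667
  t = 3.0000: CF_t = 52.000000, DF = 0.834885, PV = 43.413999
  t = 4.0000: CF_t = 52.000000, DF = 0.786144, PV = 40.879472
  t = 5.0000: CF_t = 52.000000, DF = 0.740248, PV = 38.492911
  t = 6.0000: CF_t = 52.000000, DF = 0.697032, PV = 36.245679
  t = 7.0000: CF_t = 1052.000000, DF = 0.656339, PV = 690.468901
Price P = sum_t PV_t = 944.570848


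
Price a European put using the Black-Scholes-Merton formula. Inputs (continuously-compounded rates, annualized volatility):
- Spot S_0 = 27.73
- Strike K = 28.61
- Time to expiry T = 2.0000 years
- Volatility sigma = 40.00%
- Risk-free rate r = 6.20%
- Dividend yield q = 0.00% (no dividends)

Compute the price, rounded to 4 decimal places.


d1 = (ln(S/K) + (r - q + 0.5*sigma^2) * T) / (sigma * sqrt(T)) = 0.44681822
d2 = d1 - sigma * sqrt(T) = -0.11886721
exp(-rT) = 0.88337984; exp(-qT) = 1.00000000
P = K * exp(-rT) * N(-d2) - S_0 * exp(-qT) * N(-d1)
N(-d1) = 0.32750316; N(-d2) = 0.54730972
P = 28.6100 * 0.88337984 * 0.54730972 - 27.7300 * 1.00000000 * 0.32750316 = 4.7508

Answer: Price = 4.7508


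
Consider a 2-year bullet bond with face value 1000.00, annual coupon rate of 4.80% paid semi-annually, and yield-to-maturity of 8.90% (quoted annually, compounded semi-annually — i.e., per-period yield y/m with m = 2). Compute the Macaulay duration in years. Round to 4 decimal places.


Answer: Macaulay duration = 1.9277 years

Derivation:
Coupon per period c = face * coupon_rate / m = 24.000000
Periods per year m = 2; per-period yield y/m = 0.044500
Number of cashflows N = 4
Cashflows (t years, CF_t, discount factor 1/(1+y/m)^(m*t), PV):
  t = 0.5000: CF_t = 24.000000, DF = 0.957396, PV = 22.977501
  t = 1.0000: CF_t = 24.000000, DF = 0.916607, PV = 21.998565
  t = 1.5000: CF_t = 24.000000, DF = 0.877556, PV = 21.061336
  t = 2.0000: CF_t = 1024.000000, DF = 0.840168, PV = 860.332203
Price P = sum_t PV_t = 926.369605
Macaulay numerator sum_t t * PV_t:
  t * PV_t at t = 0.5000: 11.488751
  t * PV_t at t = 1.0000: 21.998565
  t * PV_t at t = 1.5000: 31.592003
  t * PV_t at t = 2.0000: 1720.664407
Macaulay duration D = (sum_t t * PV_t) / P = 1785.743726 / 926.369605 = 1.927680


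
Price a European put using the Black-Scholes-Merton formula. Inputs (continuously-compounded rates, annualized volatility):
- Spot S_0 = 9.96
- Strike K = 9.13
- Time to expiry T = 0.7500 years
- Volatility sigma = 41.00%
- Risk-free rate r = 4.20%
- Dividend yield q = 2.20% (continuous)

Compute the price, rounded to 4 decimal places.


Answer: Price = 0.8917

Derivation:
d1 = (ln(S/K) + (r - q + 0.5*sigma^2) * T) / (sigma * sqrt(T)) = 0.46483421
d2 = d1 - sigma * sqrt(T) = 0.10976380
exp(-rT) = 0.96899096; exp(-qT) = 0.98363538
P = K * exp(-rT) * N(-d2) - S_0 * exp(-qT) * N(-d1)
N(-d1) = 0.32102509; N(-d2) = 0.45629835
P = 9.1300 * 0.96899096 * 0.45629835 - 9.9600 * 0.98363538 * 0.32102509 = 0.8917


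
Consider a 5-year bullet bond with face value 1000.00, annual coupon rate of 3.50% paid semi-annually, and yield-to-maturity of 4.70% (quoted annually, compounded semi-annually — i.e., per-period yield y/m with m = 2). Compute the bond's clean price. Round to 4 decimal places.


Answer: Price = 947.0782

Derivation:
Coupon per period c = face * coupon_rate / m = 17.500000
Periods per year m = 2; per-period yield y/m = 0.023500
Number of cashflows N = 10
Cashflows (t years, CF_t, discount factor 1/(1+y/m)^(m*t), PV):
  t = 0.5000: CF_t = 17.500000, DF = 0.977040, PV = 17.098192
  t = 1.0000: CF_t = 17.500000, DF = 0.954606, PV = 16.705611
  t = 1.5000: CF_t = 17.500000, DF = 0.932688, PV = 16.322043
  t = 2.0000: CF_t = 17.500000, DF = 0.911273, PV = 15.947282
  t = 2.5000: CF_t = 17.500000, DF = 0.890350, PV = 15.581125
  t = 3.0000: CF_t = 17.500000, DF = 0.869907, PV = 15.223376
  t = 3.5000: CF_t = 17.500000, DF = 0.849934, PV = 14.873840
  t = 4.0000: CF_t = 17.500000, DF = 0.830419, PV = 14.532331
  t = 4.5000: CF_t = 17.500000, DF = 0.811352, PV = 14.198662
  t = 5.0000: CF_t = 1017.500000, DF = 0.792723, PV = 806.595784
Price P = sum_t PV_t = 947.078246


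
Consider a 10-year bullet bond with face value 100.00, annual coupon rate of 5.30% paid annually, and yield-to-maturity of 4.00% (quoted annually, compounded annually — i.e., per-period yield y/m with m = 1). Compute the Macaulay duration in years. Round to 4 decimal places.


Coupon per period c = face * coupon_rate / m = 5.300000
Periods per year m = 1; per-period yield y/m = 0.040000
Number of cashflows N = 10
Cashflows (t years, CF_t, discount factor 1/(1+y/m)^(m*t), PV):
  t = 1.0000: CF_t = 5.300000, DF = 0.961538, PV = 5.096154
  t = 2.0000: CF_t = 5.300000, DF = 0.924556, PV = 4.900148
  t = 3.0000: CF_t = 5.300000, DF = 0.888996, PV = 4.711681
  t = 4.0000: CF_t = 5.300000, DF = 0.854804, PV = 4.530462
  t = 5.0000: CF_t = 5.300000, DF = 0.821927, PV = 4.356214
  t = 6.0000: CF_t = 5.300000, DF = 0.790315, PV = 4.188667
  t = 7.0000: CF_t = 5.300000, DF = 0.759918, PV = 4.027564
  t = 8.0000: CF_t = 5.300000, DF = 0.730690, PV = 3.872658
  t = 9.0000: CF_t = 5.300000, DF = 0.702587, PV = 3.723710
  t = 10.0000: CF_t = 105.300000, DF = 0.675564, PV = 71.136907
Price P = sum_t PV_t = 110.544165
Macaulay numerator sum_t t * PV_t:
  t * PV_t at t = 1.0000: 5.096154
  t * PV_t at t = 2.0000: 9.800296
  t * PV_t at t = 3.0000: 14.135042
  t * PV_t at t = 4.0000: 18.121849
  t * PV_t at t = 5.0000: 21.781068
  t * PV_t at t = 6.0000: 25.132002
  t * PV_t at t = 7.0000: 28.192951
  t * PV_t at t = 8.0000: 30.981265
  t * PV_t at t = 9.0000: 33.513387
  t * PV_t at t = 10.0000: 711.369070
Macaulay duration D = (sum_t t * PV_t) / P = 898.123084 / 110.544165 = 8.124563

Answer: Macaulay duration = 8.1246 years


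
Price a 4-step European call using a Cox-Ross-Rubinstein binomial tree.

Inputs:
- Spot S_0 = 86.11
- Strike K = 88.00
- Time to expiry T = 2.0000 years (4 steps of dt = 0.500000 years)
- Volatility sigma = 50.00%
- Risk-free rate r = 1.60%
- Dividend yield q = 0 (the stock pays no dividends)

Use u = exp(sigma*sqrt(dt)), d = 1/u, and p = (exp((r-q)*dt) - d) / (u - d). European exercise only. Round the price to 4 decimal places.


dt = T/N = 0.500000
u = exp(sigma*sqrt(dt)) = 1.424119; d = 1/u = 0.702189
p = (exp((r-q)*dt) - d) / (u - d) = 0.423647
Discount per step: exp(-r*dt) = 0.992032
Stock lattice S(k, i) with i counting down-moves:
  k=0: S(0,0) = 86.1100
  k=1: S(1,0) = 122.6309; S(1,1) = 60.4655
  k=2: S(2,0) = 174.6410; S(2,1) = 86.1100; S(2,2) = 42.4581
  k=3: S(3,0) = 248.7095; S(3,1) = 122.6309; S(3,2) = 60.4655; S(3,3) = 29.8136
  k=4: S(4,0) = 354.1920; S(4,1) = 174.6410; S(4,2) = 86.1100; S(4,3) = 42.4581; S(4,4) = 20.9348
Terminal payoffs V(N, i) = max(S_T - K, 0):
  V(4,0) = 266.191990; V(4,1) = 86.640981; V(4,2) = 0.000000; V(4,3) = 0.000000; V(4,4) = 0.000000
Backward induction: V(k, i) = exp(-r*dt) * [p * V(k+1, i) + (1-p) * V(k+1, i+1)].
  V(3,0) = exp(-r*dt) * [p*266.191990 + (1-p)*86.640981] = 161.410734
  V(3,1) = exp(-r*dt) * [p*86.640981 + (1-p)*0.000000] = 36.412708
  V(3,2) = exp(-r*dt) * [p*0.000000 + (1-p)*0.000000] = 0.000000
  V(3,3) = exp(-r*dt) * [p*0.000000 + (1-p)*0.000000] = 0.000000
  V(2,0) = exp(-r*dt) * [p*161.410734 + (1-p)*36.412708] = 88.655637
  V(2,1) = exp(-r*dt) * [p*36.412708 + (1-p)*0.000000] = 15.303212
  V(2,2) = exp(-r*dt) * [p*0.000000 + (1-p)*0.000000] = 0.000000
  V(1,0) = exp(-r*dt) * [p*88.655637 + (1-p)*15.303212] = 46.009186
  V(1,1) = exp(-r*dt) * [p*15.303212 + (1-p)*0.000000] = 6.431499
  V(0,0) = exp(-r*dt) * [p*46.009186 + (1-p)*6.431499] = 23.013614

Answer: Price = V(0,0) = 23.0136


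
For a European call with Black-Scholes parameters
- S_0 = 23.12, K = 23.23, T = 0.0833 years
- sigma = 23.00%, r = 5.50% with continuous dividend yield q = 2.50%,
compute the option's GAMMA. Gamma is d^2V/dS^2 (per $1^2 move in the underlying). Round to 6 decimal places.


Answer: Gamma = 0.259398

Derivation:
d1 = -0.0006661140; d2 = -0.0670481145
phi(d1) = 0.3989421919; exp(-qT) = 0.9979196669; exp(-rT) = 0.9954289791
Gamma = exp(-qT) * phi(d1) / (S * sigma * sqrt(T)) = 0.9979196669 * 0.3989421919 / (23.1200 * 0.2300 * 0.2886173938) = 0.259398


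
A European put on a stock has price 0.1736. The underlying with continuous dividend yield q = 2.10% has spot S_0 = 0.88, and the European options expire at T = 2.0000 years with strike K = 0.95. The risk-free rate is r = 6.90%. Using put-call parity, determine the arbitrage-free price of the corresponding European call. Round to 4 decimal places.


Answer: Call price = 0.1899

Derivation:
Put-call parity: C - P = S_0 * exp(-qT) - K * exp(-rT).
S_0 * exp(-qT) = 0.8800 * 0.95886978 = 0.84380541
K * exp(-rT) = 0.9500 * 0.87109869 = 0.82754376
C = P + S*exp(-qT) - K*exp(-rT)
C = 0.1736 + 0.84380541 - 0.82754376 = 0.1899


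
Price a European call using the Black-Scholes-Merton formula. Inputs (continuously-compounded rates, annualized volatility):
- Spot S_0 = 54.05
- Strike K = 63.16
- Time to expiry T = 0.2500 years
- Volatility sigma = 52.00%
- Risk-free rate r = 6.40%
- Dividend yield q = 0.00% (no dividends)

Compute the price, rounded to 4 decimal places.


d1 = (ln(S/K) + (r - q + 0.5*sigma^2) * T) / (sigma * sqrt(T)) = -0.40754479
d2 = d1 - sigma * sqrt(T) = -0.66754479
exp(-rT) = 0.98412732; exp(-qT) = 1.00000000
C = S_0 * exp(-qT) * N(d1) - K * exp(-rT) * N(d2)
N(d1) = 0.34180395; N(d2) = 0.25221211
C = 54.0500 * 1.00000000 * 0.34180395 - 63.1600 * 0.98412732 * 0.25221211 = 2.7976

Answer: Price = 2.7976


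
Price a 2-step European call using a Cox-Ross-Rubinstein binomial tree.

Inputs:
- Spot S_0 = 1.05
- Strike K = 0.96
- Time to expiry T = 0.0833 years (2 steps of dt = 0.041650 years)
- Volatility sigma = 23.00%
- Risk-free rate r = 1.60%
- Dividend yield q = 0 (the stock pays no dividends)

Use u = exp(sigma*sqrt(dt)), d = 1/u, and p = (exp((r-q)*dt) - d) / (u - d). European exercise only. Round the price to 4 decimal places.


Answer: Price = V(0,0) = 0.0923

Derivation:
dt = T/N = 0.041650
u = exp(sigma*sqrt(dt)) = 1.048058; d = 1/u = 0.954145
p = (exp((r-q)*dt) - d) / (u - d) = 0.495366
Discount per step: exp(-r*dt) = 0.999334
Stock lattice S(k, i) with i counting down-moves:
  k=0: S(0,0) = 1.0500
  k=1: S(1,0) = 1.1005; S(1,1) = 1.0019
  k=2: S(2,0) = 1.1533; S(2,1) = 1.0500; S(2,2) = 0.9559
Terminal payoffs V(N, i) = max(S_T - K, 0):
  V(2,0) = 0.193347; V(2,1) = 0.090000; V(2,2) = 0.000000
Backward induction: V(k, i) = exp(-r*dt) * [p * V(k+1, i) + (1-p) * V(k+1, i+1)].
  V(1,0) = exp(-r*dt) * [p*0.193347 + (1-p)*0.090000] = 0.141101
  V(1,1) = exp(-r*dt) * [p*0.090000 + (1-p)*0.000000] = 0.044553
  V(0,0) = exp(-r*dt) * [p*0.141101 + (1-p)*0.044553] = 0.092318


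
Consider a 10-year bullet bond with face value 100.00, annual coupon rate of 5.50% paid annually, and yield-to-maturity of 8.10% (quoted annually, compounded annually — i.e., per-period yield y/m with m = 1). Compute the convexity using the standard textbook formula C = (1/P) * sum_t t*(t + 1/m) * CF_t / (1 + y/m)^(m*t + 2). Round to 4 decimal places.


Coupon per period c = face * coupon_rate / m = 5.500000
Periods per year m = 1; per-period yield y/m = 0.081000
Number of cashflows N = 10
Cashflows (t years, CF_t, discount factor 1/(1+y/m)^(m*t), PV):
  t = 1.0000: CF_t = 5.500000, DF = 0.925069, PV = 5.087882
  t = 2.0000: CF_t = 5.500000, DF = 0.855753, PV = 4.706643
  t = 3.0000: CF_t = 5.500000, DF = 0.791631, PV = 4.353972
  t = 4.0000: CF_t = 5.500000, DF = 0.732314, PV = 4.027726
  t = 5.0000: CF_t = 5.500000, DF = 0.677441, PV = 3.725926
  t = 6.0000: CF_t = 5.500000, DF = 0.626680, PV = 3.446740
  t = 7.0000: CF_t = 5.500000, DF = 0.579722, PV = 3.188474
  t = 8.0000: CF_t = 5.500000, DF = 0.536284, PV = 2.949559
  t = 9.0000: CF_t = 5.500000, DF = 0.496099, PV = 2.728547
  t = 10.0000: CF_t = 105.500000, DF = 0.458926, PV = 48.416737
Price P = sum_t PV_t = 82.632206
Convexity numerator sum_t t*(t + 1/m) * CF_t / (1+y/m)^(m*t + 2):
  t = 1.0000: term = 8.707944
  t = 2.0000: term = 24.166356
  t = 3.0000: term = 44.711111
  t = 4.0000: term = 68.934800
  t = 5.0000: term = 95.654209
  t = 6.0000: term = 123.881492
  t = 7.0000: term = 152.798634
  t = 8.0000: term = 181.734862
  t = 9.0000: term = 210.146696
  t = 10.0000: term = 4557.606411
Convexity = (1/P) * sum = 5468.342515 / 82.632206 = 66.176891

Answer: Convexity = 66.1769


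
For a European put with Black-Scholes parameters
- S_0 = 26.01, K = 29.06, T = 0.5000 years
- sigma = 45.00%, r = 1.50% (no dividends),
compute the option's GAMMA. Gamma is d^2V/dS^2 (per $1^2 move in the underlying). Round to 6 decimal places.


d1 = -0.1657979313; d2 = -0.4839959828
phi(d1) = 0.3934965376; exp(-qT) = 1.0000000000; exp(-rT) = 0.9925280548
Gamma = exp(-qT) * phi(d1) / (S * sigma * sqrt(T)) = 1.0000000000 * 0.3934965376 / (26.0100 * 0.4500 * 0.7071067812) = 0.047545

Answer: Gamma = 0.047545


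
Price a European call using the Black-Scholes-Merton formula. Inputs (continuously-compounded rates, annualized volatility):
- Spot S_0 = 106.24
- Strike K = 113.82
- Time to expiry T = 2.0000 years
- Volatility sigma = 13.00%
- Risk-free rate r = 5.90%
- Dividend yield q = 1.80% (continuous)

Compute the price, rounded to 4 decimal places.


Answer: Price = 8.1421

Derivation:
d1 = (ln(S/K) + (r - q + 0.5*sigma^2) * T) / (sigma * sqrt(T)) = 0.16308293
d2 = d1 - sigma * sqrt(T) = -0.02076483
exp(-rT) = 0.88869605; exp(-qT) = 0.96464029
C = S_0 * exp(-qT) * N(d1) - K * exp(-rT) * N(d2)
N(d1) = 0.56477343; N(d2) = 0.49171663
C = 106.2400 * 0.96464029 * 0.56477343 - 113.8200 * 0.88869605 * 0.49171663 = 8.1421


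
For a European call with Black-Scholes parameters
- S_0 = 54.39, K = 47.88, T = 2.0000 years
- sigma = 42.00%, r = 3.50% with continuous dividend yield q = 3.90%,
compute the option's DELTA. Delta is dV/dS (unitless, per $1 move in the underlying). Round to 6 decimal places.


Answer: Delta = 0.638973

Derivation:
d1 = 0.4981439872; d2 = -0.0958257090
phi(d1) = 0.3523915903; exp(-qT) = 0.9249644265; exp(-rT) = 0.9323938199
N(d1) = 0.6908087206
Delta = exp(-qT) * N(d1) = 0.9249644265 * 0.6908087206 = 0.638973


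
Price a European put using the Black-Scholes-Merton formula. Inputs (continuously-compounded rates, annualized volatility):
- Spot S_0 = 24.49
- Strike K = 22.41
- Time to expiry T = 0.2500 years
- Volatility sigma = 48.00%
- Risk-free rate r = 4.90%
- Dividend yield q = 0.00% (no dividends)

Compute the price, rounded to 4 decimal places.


d1 = (ln(S/K) + (r - q + 0.5*sigma^2) * T) / (sigma * sqrt(T)) = 0.54086493
d2 = d1 - sigma * sqrt(T) = 0.30086493
exp(-rT) = 0.98782473; exp(-qT) = 1.00000000
P = K * exp(-rT) * N(-d2) - S_0 * exp(-qT) * N(-d1)
N(-d1) = 0.29430034; N(-d2) = 0.38175875
P = 22.4100 * 0.98782473 * 0.38175875 - 24.4900 * 1.00000000 * 0.29430034 = 1.2436

Answer: Price = 1.2436


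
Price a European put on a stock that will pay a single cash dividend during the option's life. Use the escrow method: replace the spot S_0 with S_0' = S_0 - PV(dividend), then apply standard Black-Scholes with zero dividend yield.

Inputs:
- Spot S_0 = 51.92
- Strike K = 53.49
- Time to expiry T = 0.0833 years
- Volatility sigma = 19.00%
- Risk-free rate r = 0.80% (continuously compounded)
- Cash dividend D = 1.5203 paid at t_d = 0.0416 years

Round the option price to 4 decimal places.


PV(D) = D * exp(-r * t_d) = 1.5203 * 0.99966726 = 1.51979413
S_0' = S_0 - PV(D) = 51.9200 - 1.51979413 = 50.40020587
d1 = (ln(S_0'/K) + (r + sigma^2/2)*T) / (sigma*sqrt(T)) = -1.04544700
d2 = d1 - sigma*sqrt(T) = -1.10028430
exp(-rT) = 0.99933382
N(-d1) = 0.85209179; N(-d2) = 0.86439587
P = K * exp(-rT) * N(-d2) - S_0' * N(-d1) = 53.4900 * 0.99933382 * 0.86439587 - 50.40020587 * 0.85209179 = 3.2601

Answer: Price = 3.2601


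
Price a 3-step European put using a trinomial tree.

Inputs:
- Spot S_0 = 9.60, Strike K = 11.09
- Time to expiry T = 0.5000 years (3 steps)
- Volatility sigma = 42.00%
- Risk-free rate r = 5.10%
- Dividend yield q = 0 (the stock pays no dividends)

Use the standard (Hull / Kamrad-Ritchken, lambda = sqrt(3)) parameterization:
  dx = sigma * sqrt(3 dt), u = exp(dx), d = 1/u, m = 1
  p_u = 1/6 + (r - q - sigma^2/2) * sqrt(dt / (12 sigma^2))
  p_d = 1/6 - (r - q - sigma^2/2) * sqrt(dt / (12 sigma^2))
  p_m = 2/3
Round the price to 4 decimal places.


dt = T/N = 0.166667; dx = sigma*sqrt(3*dt) = 0.296985
u = exp(dx) = 1.345795; d = 1/u = 0.743055
p_u = 0.156228, p_m = 0.666667, p_d = 0.177105
Discount per step: exp(-r*dt) = 0.991536
Stock lattice S(k, j) with j the centered position index:
  k=0: S(0,+0) = 9.6000
  k=1: S(1,-1) = 7.1333; S(1,+0) = 9.6000; S(1,+1) = 12.9196
  k=2: S(2,-2) = 5.3005; S(2,-1) = 7.1333; S(2,+0) = 9.6000; S(2,+1) = 12.9196; S(2,+2) = 17.3872
  k=3: S(3,-3) = 3.9385; S(3,-2) = 5.3005; S(3,-1) = 7.1333; S(3,+0) = 9.6000; S(3,+1) = 12.9196; S(3,+2) = 17.3872; S(3,+3) = 23.3996
Terminal payoffs V(N, j) = max(K - S_T, 0):
  V(3,-3) = 7.151466; V(3,-2) = 5.789541; V(3,-1) = 3.956669; V(3,+0) = 1.490000; V(3,+1) = 0.000000; V(3,+2) = 0.000000; V(3,+3) = 0.000000
Backward induction: V(k, j) = exp(-r*dt) * [p_u * V(k+1, j+1) + p_m * V(k+1, j) + p_d * V(k+1, j-1)]
  V(2,-2) = exp(-r*dt) * [p_u*3.956669 + p_m*5.789541 + p_d*7.151466] = 5.695778
  V(2,-1) = exp(-r*dt) * [p_u*1.490000 + p_m*3.956669 + p_d*5.789541] = 3.862941
  V(2,+0) = exp(-r*dt) * [p_u*0.000000 + p_m*1.490000 + p_d*3.956669] = 1.679740
  V(2,+1) = exp(-r*dt) * [p_u*0.000000 + p_m*0.000000 + p_d*1.490000] = 0.261653
  V(2,+2) = exp(-r*dt) * [p_u*0.000000 + p_m*0.000000 + p_d*0.000000] = 0.000000
  V(1,-1) = exp(-r*dt) * [p_u*1.679740 + p_m*3.862941 + p_d*5.695778] = 3.813911
  V(1,+0) = exp(-r*dt) * [p_u*0.261653 + p_m*1.679740 + p_d*3.862941] = 1.829236
  V(1,+1) = exp(-r*dt) * [p_u*0.000000 + p_m*0.261653 + p_d*1.679740] = 0.467931
  V(0,+0) = exp(-r*dt) * [p_u*0.467931 + p_m*1.829236 + p_d*3.813911] = 1.951399

Answer: Price = V(0,0) = 1.9514


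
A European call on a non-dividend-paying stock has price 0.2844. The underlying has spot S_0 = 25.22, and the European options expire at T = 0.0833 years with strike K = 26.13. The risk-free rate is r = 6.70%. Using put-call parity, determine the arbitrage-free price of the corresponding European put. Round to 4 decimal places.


Put-call parity: C - P = S_0 * exp(-qT) - K * exp(-rT).
S_0 * exp(-qT) = 25.2200 * 1.00000000 = 25.22000000
K * exp(-rT) = 26.1300 * 0.99443445 = 25.98457206
P = C - S*exp(-qT) + K*exp(-rT)
P = 0.2844 - 25.22000000 + 25.98457206 = 1.0490

Answer: Put price = 1.0490


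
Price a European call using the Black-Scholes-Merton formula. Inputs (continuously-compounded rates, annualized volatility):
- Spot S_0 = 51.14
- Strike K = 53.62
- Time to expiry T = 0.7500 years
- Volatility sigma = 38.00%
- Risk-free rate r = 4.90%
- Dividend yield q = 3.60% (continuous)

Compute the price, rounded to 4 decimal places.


Answer: Price = 5.7196

Derivation:
d1 = (ln(S/K) + (r - q + 0.5*sigma^2) * T) / (sigma * sqrt(T)) = 0.05027456
d2 = d1 - sigma * sqrt(T) = -0.27881509
exp(-rT) = 0.96391708; exp(-qT) = 0.97336124
C = S_0 * exp(-qT) * N(d1) - K * exp(-rT) * N(d2)
N(d1) = 0.52004820; N(d2) = 0.39019336
C = 51.1400 * 0.97336124 * 0.52004820 - 53.6200 * 0.96391708 * 0.39019336 = 5.7196


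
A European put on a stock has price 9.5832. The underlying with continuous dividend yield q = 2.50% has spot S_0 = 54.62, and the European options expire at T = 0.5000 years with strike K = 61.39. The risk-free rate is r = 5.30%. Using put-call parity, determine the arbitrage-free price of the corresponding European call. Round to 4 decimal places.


Answer: Call price = 3.7402

Derivation:
Put-call parity: C - P = S_0 * exp(-qT) - K * exp(-rT).
S_0 * exp(-qT) = 54.6200 * 0.98757780 = 53.94149946
K * exp(-rT) = 61.3900 * 0.97384804 = 59.78453141
C = P + S*exp(-qT) - K*exp(-rT)
C = 9.5832 + 53.94149946 - 59.78453141 = 3.7402


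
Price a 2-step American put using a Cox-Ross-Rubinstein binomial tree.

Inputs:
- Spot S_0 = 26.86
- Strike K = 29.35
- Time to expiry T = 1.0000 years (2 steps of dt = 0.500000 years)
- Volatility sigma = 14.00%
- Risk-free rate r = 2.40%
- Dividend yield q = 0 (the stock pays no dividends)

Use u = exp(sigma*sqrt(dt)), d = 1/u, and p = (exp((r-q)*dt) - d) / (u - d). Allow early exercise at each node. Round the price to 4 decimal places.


dt = T/N = 0.500000
u = exp(sigma*sqrt(dt)) = 1.104061; d = 1/u = 0.905747
p = (exp((r-q)*dt) - d) / (u - d) = 0.536146
Discount per step: exp(-r*dt) = 0.988072
Stock lattice S(k, i) with i counting down-moves:
  k=0: S(0,0) = 26.8600
  k=1: S(1,0) = 29.6551; S(1,1) = 24.3284
  k=2: S(2,0) = 32.7410; S(2,1) = 26.8600; S(2,2) = 22.0354
Terminal payoffs V(N, i) = max(K - S_T, 0):
  V(2,0) = 0.000000; V(2,1) = 2.490000; V(2,2) = 7.314643
Backward induction: V(k, i) = exp(-r*dt) * [p * V(k+1, i) + (1-p) * V(k+1, i+1)]; then take max(V_cont, immediate exercise) for American.
  V(1,0) = exp(-r*dt) * [p*0.000000 + (1-p)*2.490000] = 1.141219; exercise = 0.000000; V(1,0) = max -> 1.141219
  V(1,1) = exp(-r*dt) * [p*2.490000 + (1-p)*7.314643] = 4.671533; exercise = 5.021628; V(1,1) = max -> 5.021628
  V(0,0) = exp(-r*dt) * [p*1.141219 + (1-p)*5.021628] = 2.906078; exercise = 2.490000; V(0,0) = max -> 2.906078

Answer: Price = V(0,0) = 2.9061


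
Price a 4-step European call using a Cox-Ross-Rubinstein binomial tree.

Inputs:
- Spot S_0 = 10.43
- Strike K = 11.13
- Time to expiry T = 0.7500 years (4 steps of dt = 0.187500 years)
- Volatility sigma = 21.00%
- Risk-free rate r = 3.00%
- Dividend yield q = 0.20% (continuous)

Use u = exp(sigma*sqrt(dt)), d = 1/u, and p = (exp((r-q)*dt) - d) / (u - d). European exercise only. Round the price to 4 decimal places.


dt = T/N = 0.187500
u = exp(sigma*sqrt(dt)) = 1.095195; d = 1/u = 0.913079
p = (exp((r-q)*dt) - d) / (u - d) = 0.506186
Discount per step: exp(-r*dt) = 0.994391
Stock lattice S(k, i) with i counting down-moves:
  k=0: S(0,0) = 10.4300
  k=1: S(1,0) = 11.4229; S(1,1) = 9.5234
  k=2: S(2,0) = 12.5103; S(2,1) = 10.4300; S(2,2) = 8.6956
  k=3: S(3,0) = 13.7012; S(3,1) = 11.4229; S(3,2) = 9.5234; S(3,3) = 7.9398
  k=4: S(4,0) = 15.0055; S(4,1) = 12.5103; S(4,2) = 10.4300; S(4,3) = 8.6956; S(4,4) = 7.2497
Terminal payoffs V(N, i) = max(S_T - K, 0):
  V(4,0) = 3.875502; V(4,1) = 1.380291; V(4,2) = 0.000000; V(4,3) = 0.000000; V(4,4) = 0.000000
Backward induction: V(k, i) = exp(-r*dt) * [p * V(k+1, i) + (1-p) * V(k+1, i+1)].
  V(3,0) = exp(-r*dt) * [p*3.875502 + (1-p)*1.380291] = 2.628505
  V(3,1) = exp(-r*dt) * [p*1.380291 + (1-p)*0.000000] = 0.694765
  V(3,2) = exp(-r*dt) * [p*0.000000 + (1-p)*0.000000] = 0.000000
  V(3,3) = exp(-r*dt) * [p*0.000000 + (1-p)*0.000000] = 0.000000
  V(2,0) = exp(-r*dt) * [p*2.628505 + (1-p)*0.694765] = 1.664210
  V(2,1) = exp(-r*dt) * [p*0.694765 + (1-p)*0.000000] = 0.349708
  V(2,2) = exp(-r*dt) * [p*0.000000 + (1-p)*0.000000] = 0.000000
  V(1,0) = exp(-r*dt) * [p*1.664210 + (1-p)*0.349708] = 1.009397
  V(1,1) = exp(-r*dt) * [p*0.349708 + (1-p)*0.000000] = 0.176024
  V(0,0) = exp(-r*dt) * [p*1.009397 + (1-p)*0.176024] = 0.594512

Answer: Price = V(0,0) = 0.5945
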